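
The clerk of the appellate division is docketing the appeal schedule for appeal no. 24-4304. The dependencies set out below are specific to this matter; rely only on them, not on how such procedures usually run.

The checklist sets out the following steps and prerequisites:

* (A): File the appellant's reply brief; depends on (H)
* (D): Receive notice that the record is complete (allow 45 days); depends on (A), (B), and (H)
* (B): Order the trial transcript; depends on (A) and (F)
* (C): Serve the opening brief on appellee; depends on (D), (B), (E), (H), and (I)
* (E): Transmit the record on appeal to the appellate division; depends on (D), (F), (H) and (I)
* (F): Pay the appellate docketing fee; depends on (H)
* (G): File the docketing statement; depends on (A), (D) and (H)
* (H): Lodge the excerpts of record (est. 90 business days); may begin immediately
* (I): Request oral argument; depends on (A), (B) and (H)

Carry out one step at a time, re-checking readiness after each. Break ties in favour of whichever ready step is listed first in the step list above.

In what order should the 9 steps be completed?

Only (H) has no prerequisites, so it is first.
Now (A) and (F) have their prerequisites met. (A) is listed earlier, so (A) next.
That leaves (F) as the only ready step → (F).
That leaves (B) as the only ready step → (B).
Ready: (D) and (I). (D) is listed earlier → (D).
(G) and (I) are both available; (G) is listed earlier → (G).
(I) needed (A), (B) and (H), now all done → (I).
(E) is the only step now ready → (E).
Next only (C) has its prerequisites met → (C).

(H), (A), (F), (B), (D), (G), (I), (E), (C)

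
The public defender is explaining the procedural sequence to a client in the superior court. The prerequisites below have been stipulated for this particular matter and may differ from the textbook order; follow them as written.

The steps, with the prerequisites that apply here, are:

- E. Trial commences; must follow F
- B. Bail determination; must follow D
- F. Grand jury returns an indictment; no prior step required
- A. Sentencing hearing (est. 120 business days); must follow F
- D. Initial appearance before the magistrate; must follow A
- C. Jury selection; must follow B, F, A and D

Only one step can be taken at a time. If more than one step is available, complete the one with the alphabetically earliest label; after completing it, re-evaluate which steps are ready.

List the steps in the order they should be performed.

F, A, D, B, C, E

F has no prerequisites → F first.
A and E are both available; A has the earlier label → A.
D now also ready, so the ready set is {D, E}; D has the earlier label → D.
Now B and E have their prerequisites met. B has the earlier label, so B next.
C now also ready, so the ready set is {C, E}; C has the earlier label → C.
That leaves E as the only ready step → E.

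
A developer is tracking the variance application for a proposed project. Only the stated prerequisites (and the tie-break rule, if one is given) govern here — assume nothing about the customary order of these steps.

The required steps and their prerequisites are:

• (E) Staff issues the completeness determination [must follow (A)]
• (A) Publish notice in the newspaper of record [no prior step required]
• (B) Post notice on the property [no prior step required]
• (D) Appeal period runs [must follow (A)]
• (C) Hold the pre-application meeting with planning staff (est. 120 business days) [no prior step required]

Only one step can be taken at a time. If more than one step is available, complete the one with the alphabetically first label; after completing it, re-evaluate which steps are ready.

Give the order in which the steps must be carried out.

(A), (B), (C), (D), (E)

Nothing is required for (A), (B) and (C). (A) has the earlier label → (A) first.
(D) and (E) now also ready, so the ready set is {(B), (C), (D), (E)}; (B) has the earlier label → (B).
Now (C), (D) and (E) have their prerequisites met. (C) has the earlier label, so (C) next.
(D) and (E) are both available; (D) has the earlier label → (D).
(E) needed (A), now all done → (E).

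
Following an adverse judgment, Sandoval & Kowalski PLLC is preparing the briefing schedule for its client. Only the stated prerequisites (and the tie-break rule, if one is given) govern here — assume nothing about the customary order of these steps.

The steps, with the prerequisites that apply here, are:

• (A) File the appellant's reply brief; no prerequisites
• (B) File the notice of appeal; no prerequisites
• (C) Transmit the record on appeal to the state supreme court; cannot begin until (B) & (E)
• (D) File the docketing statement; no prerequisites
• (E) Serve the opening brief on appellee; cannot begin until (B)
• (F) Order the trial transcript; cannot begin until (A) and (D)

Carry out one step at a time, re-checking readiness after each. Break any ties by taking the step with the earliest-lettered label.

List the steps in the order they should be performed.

(A), (B), (D), (E), (C), (F)

(A), (B) and (D) have no prerequisites; (A) has the earlier label, so (A) is first.
Now (B) and (D) have their prerequisites met. (B) has the earlier label, so (B) next.
(E) now also ready, so the ready set is {(D), (E)}; (D) has the earlier label → (D).
(F) now also ready, so the ready set is {(E), (F)}; (E) has the earlier label → (E).
(C) now also ready, so the ready set is {(C), (F)}; (C) has the earlier label → (C).
That leaves (F) as the only ready step → (F).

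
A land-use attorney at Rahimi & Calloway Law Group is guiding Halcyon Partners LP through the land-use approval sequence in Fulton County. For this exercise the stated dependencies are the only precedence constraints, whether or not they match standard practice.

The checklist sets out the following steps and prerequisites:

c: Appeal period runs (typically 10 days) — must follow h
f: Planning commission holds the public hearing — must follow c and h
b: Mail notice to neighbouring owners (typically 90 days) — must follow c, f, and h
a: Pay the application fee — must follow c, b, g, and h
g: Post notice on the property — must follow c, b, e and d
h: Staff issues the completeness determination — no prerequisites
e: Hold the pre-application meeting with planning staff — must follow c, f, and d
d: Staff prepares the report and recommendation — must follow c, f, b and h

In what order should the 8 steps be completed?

h, c, f, b, d, e, g, a

Only h has no prerequisites, so it is first.
c is the only step now ready → c.
f needed c and h, now all done → f.
b needed c, f and h, now all done → b.
d is the only step now ready → d.
e needed c, f and d, now all done → e.
g needed c, b, e and d, now all done → g.
a needed c, b, g and h, now all done → a.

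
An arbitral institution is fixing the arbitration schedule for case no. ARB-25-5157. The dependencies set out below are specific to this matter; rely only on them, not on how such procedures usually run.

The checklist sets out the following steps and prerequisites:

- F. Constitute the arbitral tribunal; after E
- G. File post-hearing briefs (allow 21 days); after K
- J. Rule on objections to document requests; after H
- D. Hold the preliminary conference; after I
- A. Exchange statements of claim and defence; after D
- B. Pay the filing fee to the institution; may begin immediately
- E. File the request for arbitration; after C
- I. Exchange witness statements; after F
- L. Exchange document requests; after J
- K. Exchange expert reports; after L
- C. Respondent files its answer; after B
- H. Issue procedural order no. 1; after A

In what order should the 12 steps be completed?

B, C, E, F, I, D, A, H, J, L, K, G

B has no prerequisites → B first.
C needed B, now all done → C.
E is the only step now ready → E.
F is the only step now ready → F.
That leaves I as the only ready step → I.
Next only D has its prerequisites met → D.
A needed D, now all done → A.
H needed A, now all done → H.
J needed H, now all done → J.
L needed J, now all done → L.
Next only K has its prerequisites met → K.
G needed K, now all done → G.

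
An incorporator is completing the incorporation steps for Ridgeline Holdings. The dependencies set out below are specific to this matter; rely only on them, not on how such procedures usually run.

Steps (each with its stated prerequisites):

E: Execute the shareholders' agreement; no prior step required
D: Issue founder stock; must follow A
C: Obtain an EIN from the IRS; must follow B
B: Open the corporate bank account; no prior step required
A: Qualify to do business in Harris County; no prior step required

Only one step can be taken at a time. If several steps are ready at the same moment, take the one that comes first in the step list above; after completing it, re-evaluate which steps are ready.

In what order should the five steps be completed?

E, B and A have no prerequisites; E is listed earlier, so E is first.
B and A are both available; B is listed earlier → B.
C now also ready, so the ready set is {C, A}; C is listed earlier → C.
A is the only step now ready → A.
D needed A, now all done → D.

E, B, C, A, D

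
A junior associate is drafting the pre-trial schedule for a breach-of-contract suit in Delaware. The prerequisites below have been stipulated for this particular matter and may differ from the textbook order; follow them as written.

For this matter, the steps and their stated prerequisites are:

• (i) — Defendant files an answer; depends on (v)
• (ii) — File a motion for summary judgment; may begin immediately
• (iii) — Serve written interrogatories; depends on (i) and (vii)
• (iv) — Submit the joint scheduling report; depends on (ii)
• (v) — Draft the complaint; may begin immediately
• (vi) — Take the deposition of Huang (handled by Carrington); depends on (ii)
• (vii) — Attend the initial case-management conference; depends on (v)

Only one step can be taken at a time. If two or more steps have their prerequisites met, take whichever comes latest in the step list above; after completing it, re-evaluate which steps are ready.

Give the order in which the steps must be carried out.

(v), (vii), (ii), (vi), (iv), (i), (iii)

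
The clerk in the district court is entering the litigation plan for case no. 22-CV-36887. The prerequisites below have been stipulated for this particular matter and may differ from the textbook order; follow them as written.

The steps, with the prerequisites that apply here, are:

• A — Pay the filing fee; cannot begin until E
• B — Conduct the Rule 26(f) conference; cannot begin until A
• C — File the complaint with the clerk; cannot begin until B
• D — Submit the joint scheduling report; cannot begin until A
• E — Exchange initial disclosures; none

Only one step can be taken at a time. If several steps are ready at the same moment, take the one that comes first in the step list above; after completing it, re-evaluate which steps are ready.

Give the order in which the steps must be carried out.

Only E has no prerequisites, so it is first.
A is the only step now ready → A.
Now B and D have their prerequisites met. B is listed earlier, so B next.
C and D are both available; C is listed earlier → C.
That leaves D as the only ready step → D.

E, A, B, C, D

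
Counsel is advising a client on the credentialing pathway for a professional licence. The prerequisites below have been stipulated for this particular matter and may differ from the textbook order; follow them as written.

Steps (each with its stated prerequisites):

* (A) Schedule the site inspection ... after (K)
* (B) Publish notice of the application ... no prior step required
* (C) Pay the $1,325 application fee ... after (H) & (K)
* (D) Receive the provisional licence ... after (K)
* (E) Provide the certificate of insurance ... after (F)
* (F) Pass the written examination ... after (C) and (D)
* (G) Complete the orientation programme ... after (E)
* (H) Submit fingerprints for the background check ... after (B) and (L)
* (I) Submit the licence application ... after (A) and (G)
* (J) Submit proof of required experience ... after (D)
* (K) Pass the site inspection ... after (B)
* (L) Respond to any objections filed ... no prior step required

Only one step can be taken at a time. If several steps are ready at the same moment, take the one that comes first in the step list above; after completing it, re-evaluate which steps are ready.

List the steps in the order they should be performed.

(B), (K), (A), (D), (J), (L), (H), (C), (F), (E), (G), (I)

Nothing is required for (B) and (L). (B) is listed earlier → (B) first.
Now (K) and (L) have their prerequisites met. (K) is listed earlier, so (K) next.
Ready: (A), (D) and (L). (A) is listed earlier → (A).
Now (D) and (L) have their prerequisites met. (D) is listed earlier, so (D) next.
Now (J) and (L) have their prerequisites met. (J) is listed earlier, so (J) next.
Next only (L) has its prerequisites met → (L).
(H) needed (B) and (L), now all done → (H).
That leaves (C) as the only ready step → (C).
Next only (F) has its prerequisites met → (F).
(E) is the only step now ready → (E).
(G) is the only step now ready → (G).
(I) needed (A) and (G), now all done → (I).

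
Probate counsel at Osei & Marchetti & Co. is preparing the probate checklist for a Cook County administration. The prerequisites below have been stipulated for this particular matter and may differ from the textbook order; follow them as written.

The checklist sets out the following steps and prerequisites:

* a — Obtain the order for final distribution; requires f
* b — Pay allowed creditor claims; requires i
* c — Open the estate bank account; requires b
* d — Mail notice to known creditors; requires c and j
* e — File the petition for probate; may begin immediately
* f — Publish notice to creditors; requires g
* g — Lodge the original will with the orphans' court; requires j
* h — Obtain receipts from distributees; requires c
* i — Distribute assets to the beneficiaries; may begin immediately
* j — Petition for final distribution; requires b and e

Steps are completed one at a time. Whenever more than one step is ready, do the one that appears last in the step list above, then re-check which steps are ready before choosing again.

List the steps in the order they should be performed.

i and e have no prerequisites; i is listed later, so i is first.
e and b are both available; e is listed later → e.
That leaves b as the only ready step → b.
j and c are both available; j is listed later → j.
g and c are both available; g is listed later → g.
Ready: f and c. f is listed later → f.
Ready: c and a. c is listed later → c.
h, d and a are all available; h is listed later → h.
Ready: d and a. d is listed later → d.
Next only a has its prerequisites met → a.

i, e, b, j, g, f, c, h, d, a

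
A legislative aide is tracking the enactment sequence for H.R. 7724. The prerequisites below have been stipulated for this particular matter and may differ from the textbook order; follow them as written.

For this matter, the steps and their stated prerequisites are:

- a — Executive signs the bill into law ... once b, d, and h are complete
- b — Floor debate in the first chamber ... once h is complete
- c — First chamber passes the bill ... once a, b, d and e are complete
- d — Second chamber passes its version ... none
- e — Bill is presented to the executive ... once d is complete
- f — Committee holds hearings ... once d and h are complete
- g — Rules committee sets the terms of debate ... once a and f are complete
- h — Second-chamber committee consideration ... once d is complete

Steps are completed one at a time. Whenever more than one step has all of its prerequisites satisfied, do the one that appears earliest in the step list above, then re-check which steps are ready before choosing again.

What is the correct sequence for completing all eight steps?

Only d has no prerequisites, so it is first.
Ready: e and h. e is listed earlier → e.
Next only h has its prerequisites met → h.
Now b and f have their prerequisites met. b is listed earlier, so b next.
a now also ready, so the ready set is {a, f}; a is listed earlier → a.
c and f are both available; c is listed earlier → c.
f needed d and h, now all done → f.
g needed a and f, now all done → g.

d, e, h, b, a, c, f, g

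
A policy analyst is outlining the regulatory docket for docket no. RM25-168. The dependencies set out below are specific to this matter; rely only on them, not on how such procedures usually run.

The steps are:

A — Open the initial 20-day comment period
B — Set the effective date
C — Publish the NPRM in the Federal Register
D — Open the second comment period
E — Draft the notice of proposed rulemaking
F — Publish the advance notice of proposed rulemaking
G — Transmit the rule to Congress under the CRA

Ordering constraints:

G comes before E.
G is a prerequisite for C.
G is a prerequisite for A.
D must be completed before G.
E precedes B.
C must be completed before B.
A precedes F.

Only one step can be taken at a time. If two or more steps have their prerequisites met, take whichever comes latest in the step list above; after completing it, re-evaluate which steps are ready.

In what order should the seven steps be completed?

D G E C B A F

Only D has no prerequisites, so it is first.
That leaves G as the only ready step → G.
E, C and A are all available; E is listed later → E.
Ready: C and A. C is listed later → C.
Ready: B and A. B is listed later → B.
A is the only step now ready → A.
F needed A, now all done → F.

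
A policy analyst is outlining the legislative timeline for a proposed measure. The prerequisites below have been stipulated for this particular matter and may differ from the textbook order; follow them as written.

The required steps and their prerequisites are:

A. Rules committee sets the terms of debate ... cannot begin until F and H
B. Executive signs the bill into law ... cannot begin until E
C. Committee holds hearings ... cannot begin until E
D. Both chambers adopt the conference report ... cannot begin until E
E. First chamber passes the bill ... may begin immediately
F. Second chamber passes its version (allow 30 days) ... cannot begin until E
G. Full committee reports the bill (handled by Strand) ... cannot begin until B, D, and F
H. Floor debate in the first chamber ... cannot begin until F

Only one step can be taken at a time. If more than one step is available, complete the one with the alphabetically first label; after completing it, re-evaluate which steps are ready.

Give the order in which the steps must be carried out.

E B C D F G H A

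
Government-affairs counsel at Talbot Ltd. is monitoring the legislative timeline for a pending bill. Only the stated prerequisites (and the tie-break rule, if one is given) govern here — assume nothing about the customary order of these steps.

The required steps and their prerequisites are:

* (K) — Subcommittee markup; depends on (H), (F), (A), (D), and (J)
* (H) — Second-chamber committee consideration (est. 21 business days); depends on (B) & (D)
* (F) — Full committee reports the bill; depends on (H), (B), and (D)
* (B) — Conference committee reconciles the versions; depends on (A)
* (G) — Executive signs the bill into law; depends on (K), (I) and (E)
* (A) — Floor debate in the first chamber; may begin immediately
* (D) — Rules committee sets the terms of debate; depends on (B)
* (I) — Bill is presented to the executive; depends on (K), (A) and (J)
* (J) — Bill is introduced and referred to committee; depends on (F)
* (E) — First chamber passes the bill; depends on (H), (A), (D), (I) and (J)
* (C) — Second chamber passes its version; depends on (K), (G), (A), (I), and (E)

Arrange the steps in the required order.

Only (A) has no prerequisites, so it is first.
That leaves (B) as the only ready step → (B).
(D) is the only step now ready → (D).
Next only (H) has its prerequisites met → (H).
(F) needed (H), (B) and (D), now all done → (F).
(J) is the only step now ready → (J).
(K) needed (H), (F), (A), (D) and (J), now all done → (K).
That leaves (I) as the only ready step → (I).
(E) needed (H), (A), (D), (I) and (J), now all done → (E).
That leaves (G) as the only ready step → (G).
(C) needed (K), (G), (A), (I) and (E), now all done → (C).

(A) (B) (D) (H) (F) (J) (K) (I) (E) (G) (C)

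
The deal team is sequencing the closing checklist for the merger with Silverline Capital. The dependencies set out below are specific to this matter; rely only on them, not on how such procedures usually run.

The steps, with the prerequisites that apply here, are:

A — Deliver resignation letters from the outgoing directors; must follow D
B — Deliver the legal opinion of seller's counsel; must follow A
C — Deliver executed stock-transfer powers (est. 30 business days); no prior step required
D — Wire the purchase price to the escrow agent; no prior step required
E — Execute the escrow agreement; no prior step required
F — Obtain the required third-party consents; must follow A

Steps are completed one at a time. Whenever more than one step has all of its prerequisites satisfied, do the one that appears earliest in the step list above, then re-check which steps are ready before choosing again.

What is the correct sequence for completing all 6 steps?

Nothing is required for C, D and E. C is listed earlier → C first.
Now D and E have their prerequisites met. D is listed earlier, so D next.
A now also ready, so the ready set is {A, E}; A is listed earlier → A.
Ready: B, E and F. B is listed earlier → B.
E and F are both available; E is listed earlier → E.
That leaves F as the only ready step → F.

C, D, A, B, E, F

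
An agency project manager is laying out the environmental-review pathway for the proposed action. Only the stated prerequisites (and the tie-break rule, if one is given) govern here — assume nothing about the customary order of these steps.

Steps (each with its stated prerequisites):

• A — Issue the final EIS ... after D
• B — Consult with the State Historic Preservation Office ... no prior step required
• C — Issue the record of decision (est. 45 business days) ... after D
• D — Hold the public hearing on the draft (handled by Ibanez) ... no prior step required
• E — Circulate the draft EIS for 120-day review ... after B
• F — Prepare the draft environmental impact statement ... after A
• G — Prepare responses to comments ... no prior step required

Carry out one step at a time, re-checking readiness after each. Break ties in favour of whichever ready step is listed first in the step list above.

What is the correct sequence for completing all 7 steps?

Nothing is required for B, D and G. B is listed earlier → B first.
Ready: D, E and G. D is listed earlier → D.
Ready: A, C, E and G. A is listed earlier → A.
F now also ready, so the ready set is {C, E, F, G}; C is listed earlier → C.
Ready: E, F and G. E is listed earlier → E.
Ready: F and G. F is listed earlier → F.
Next only G has its prerequisites met → G.

B D A C E F G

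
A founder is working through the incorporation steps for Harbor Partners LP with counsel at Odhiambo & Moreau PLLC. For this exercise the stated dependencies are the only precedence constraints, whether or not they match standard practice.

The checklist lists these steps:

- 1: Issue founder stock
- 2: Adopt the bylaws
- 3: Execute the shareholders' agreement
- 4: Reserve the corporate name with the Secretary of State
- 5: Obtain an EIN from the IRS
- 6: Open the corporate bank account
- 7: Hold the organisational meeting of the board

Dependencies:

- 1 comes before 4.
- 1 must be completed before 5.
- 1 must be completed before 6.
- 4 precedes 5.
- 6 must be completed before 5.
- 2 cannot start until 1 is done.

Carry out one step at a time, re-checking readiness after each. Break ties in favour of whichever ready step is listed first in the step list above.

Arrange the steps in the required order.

Nothing is required for 1, 3 and 7. 1 is listed earlier → 1 first.
Ready: 2, 3, 4, 6 and 7. 2 is listed earlier → 2.
Now 3, 4, 6 and 7 have their prerequisites met. 3 is listed earlier, so 3 next.
Now 4, 6 and 7 have their prerequisites met. 4 is listed earlier, so 4 next.
6 and 7 are both available; 6 is listed earlier → 6.
Now 5 and 7 have their prerequisites met. 5 is listed earlier, so 5 next.
That leaves 7 as the only ready step → 7.

1, 2, 3, 4, 6, 5, 7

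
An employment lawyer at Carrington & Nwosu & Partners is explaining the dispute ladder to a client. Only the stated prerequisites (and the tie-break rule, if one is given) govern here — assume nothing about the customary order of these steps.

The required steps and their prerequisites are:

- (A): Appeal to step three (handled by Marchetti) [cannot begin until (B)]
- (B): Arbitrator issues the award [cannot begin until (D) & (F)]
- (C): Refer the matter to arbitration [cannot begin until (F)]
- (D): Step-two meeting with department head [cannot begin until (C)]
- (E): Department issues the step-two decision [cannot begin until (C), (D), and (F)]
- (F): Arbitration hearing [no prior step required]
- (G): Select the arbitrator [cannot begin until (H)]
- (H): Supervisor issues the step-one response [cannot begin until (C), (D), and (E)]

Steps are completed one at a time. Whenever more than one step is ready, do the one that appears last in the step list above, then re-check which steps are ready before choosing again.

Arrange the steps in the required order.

(F) → (C) → (D) → (E) → (H) → (G) → (B) → (A)

(F) is the only step with nothing outstanding, so it goes first.
(C) needed (F), now all done → (C).
That leaves (D) as the only ready step → (D).
Ready: (E) and (B). (E) is listed later → (E).
(H) and (B) are both available; (H) is listed later → (H).
(G) now also ready, so the ready set is {(G), (B)}; (G) is listed later → (G).
(B) is the only step now ready → (B).
That leaves (A) as the only ready step → (A).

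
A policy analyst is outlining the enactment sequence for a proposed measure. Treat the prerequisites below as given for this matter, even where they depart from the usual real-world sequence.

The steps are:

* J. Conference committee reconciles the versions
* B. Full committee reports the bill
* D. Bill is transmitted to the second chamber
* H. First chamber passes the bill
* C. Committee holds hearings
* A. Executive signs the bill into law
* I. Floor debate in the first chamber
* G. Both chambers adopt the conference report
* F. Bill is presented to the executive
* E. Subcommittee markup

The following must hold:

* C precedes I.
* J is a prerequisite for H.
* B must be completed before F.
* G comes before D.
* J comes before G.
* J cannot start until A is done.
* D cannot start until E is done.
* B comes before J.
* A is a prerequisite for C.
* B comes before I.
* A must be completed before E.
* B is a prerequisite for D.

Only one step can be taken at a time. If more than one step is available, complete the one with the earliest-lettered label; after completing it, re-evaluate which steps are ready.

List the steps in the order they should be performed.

A and B have no prerequisites; A has the earlier label, so A is first.
Now B, C and E have their prerequisites met. B has the earlier label, so B next.
Ready: C, E, F and J. C has the earlier label → C.
I now also ready, so the ready set is {E, F, I, J}; E has the earlier label → E.
Now F, I and J have their prerequisites met. F has the earlier label, so F next.
Ready: I and J. I has the earlier label → I.
J needed A and B, now all done → J.
G and H are both available; G has the earlier label → G.
Ready: D and H. D has the earlier label → D.
H is the only step now ready → H.

A B C E F I J G D H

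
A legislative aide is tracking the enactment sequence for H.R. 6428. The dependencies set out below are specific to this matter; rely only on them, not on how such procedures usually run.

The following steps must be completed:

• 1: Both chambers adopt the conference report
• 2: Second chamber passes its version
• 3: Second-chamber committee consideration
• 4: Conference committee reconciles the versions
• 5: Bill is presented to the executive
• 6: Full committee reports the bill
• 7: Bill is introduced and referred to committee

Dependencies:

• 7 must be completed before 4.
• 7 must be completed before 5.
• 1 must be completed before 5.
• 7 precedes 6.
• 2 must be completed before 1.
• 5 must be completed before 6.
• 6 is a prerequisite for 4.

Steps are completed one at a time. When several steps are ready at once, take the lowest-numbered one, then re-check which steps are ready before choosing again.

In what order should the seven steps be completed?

2, 1, 3, 7, 5, 6, 4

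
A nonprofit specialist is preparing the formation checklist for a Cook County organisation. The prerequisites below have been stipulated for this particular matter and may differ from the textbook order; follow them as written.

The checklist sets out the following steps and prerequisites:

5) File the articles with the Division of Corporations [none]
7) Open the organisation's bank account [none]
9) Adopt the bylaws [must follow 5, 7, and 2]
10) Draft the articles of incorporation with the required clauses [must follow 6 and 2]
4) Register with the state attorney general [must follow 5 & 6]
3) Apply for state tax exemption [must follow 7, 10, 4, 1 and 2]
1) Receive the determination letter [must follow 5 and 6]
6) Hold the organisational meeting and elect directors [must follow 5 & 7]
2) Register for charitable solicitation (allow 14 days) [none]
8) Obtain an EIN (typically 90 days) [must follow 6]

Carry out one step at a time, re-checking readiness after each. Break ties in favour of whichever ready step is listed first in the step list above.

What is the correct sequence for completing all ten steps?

5 → 7 → 6 → 4 → 1 → 2 → 9 → 10 → 3 → 8

Nothing is required for 5, 7 and 2. 5 is listed earlier → 5 first.
Ready: 7 and 2. 7 is listed earlier → 7.
6 now also ready, so the ready set is {6, 2}; 6 is listed earlier → 6.
4, 1, 2 and 8 are all available; 4 is listed earlier → 4.
1, 2 and 8 are all available; 1 is listed earlier → 1.
Now 2 and 8 have their prerequisites met. 2 is listed earlier, so 2 next.
9 and 10 now also ready, so the ready set is {9, 10, 8}; 9 is listed earlier → 9.
Ready: 10 and 8. 10 is listed earlier → 10.
3 and 8 are both available; 3 is listed earlier → 3.
8 needed 6, now all done → 8.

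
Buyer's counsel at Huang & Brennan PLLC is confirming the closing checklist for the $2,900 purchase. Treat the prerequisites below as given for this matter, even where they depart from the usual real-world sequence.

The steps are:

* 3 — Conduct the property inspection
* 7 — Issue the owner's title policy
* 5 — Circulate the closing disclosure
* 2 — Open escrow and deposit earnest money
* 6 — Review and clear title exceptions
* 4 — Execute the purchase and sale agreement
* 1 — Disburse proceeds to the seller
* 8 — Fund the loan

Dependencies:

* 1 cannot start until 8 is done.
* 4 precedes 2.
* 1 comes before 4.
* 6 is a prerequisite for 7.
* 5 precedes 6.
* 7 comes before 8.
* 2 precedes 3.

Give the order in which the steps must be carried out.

5 has no prerequisites → 5 first.
6 needed 5, now all done → 6.
Next only 7 has its prerequisites met → 7.
8 needed 7, now all done → 8.
1 needed 8, now all done → 1.
4 needed 1, now all done → 4.
2 needed 4, now all done → 2.
That leaves 3 as the only ready step → 3.

5 → 6 → 7 → 8 → 1 → 4 → 2 → 3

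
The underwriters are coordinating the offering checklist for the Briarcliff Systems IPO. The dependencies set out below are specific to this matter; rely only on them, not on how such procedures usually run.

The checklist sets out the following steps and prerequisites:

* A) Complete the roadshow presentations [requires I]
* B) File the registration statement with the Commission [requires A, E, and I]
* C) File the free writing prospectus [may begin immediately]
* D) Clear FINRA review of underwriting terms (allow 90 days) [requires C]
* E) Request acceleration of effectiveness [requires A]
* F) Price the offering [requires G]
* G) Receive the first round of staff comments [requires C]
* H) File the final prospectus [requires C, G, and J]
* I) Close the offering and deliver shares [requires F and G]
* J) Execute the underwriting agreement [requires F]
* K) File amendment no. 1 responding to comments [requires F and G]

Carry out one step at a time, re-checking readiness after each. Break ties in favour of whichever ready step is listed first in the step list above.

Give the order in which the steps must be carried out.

C is the only step with nothing outstanding, so it goes first.
Now D and G have their prerequisites met. D is listed earlier, so D next.
G needed C, now all done → G.
F needed G, now all done → F.
Now I, J and K have their prerequisites met. I is listed earlier, so I next.
A now also ready, so the ready set is {A, J, K}; A is listed earlier → A.
Now E, J and K have their prerequisites met. E is listed earlier, so E next.
B now also ready, so the ready set is {B, J, K}; B is listed earlier → B.
Now J and K have their prerequisites met. J is listed earlier, so J next.
H now also ready, so the ready set is {H, K}; H is listed earlier → H.
K needed F and G, now all done → K.

C D G F I A E B J H K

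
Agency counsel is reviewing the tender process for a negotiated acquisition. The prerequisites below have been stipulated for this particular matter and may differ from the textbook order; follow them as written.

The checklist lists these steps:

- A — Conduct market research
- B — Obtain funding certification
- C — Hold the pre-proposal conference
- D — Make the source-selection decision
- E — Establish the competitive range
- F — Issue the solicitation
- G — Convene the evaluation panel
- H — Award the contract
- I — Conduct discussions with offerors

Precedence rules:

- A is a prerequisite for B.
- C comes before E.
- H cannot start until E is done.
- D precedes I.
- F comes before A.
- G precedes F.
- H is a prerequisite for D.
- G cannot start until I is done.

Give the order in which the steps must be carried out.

C E H D I G F A B

C is the only step with nothing outstanding, so it goes first.
E needed C, now all done → E.
H needed E, now all done → H.
D is the only step now ready → D.
I needed D, now all done → I.
Next only G has its prerequisites met → G.
That leaves F as the only ready step → F.
That leaves A as the only ready step → A.
That leaves B as the only ready step → B.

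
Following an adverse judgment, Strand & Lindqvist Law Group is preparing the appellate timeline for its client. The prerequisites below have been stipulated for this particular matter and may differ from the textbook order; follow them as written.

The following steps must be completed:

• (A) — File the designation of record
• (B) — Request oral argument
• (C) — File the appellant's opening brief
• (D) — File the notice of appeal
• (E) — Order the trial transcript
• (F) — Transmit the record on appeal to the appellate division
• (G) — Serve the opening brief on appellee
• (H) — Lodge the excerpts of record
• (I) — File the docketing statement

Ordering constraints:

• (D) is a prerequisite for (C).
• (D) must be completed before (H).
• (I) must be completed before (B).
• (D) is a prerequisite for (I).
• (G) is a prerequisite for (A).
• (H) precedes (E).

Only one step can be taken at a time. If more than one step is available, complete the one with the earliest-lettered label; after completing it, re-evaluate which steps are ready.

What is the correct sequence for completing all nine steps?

(D), (C), (F), (G), (A), (H), (E), (I), (B)

(D), (F) and (G) have no prerequisites; (D) has the earlier label, so (D) is first.
(C), (F), (G), (H) and (I) are all available; (C) has the earlier label → (C).
Now (F), (G), (H) and (I) have their prerequisites met. (F) has the earlier label, so (F) next.
Now (G), (H) and (I) have their prerequisites met. (G) has the earlier label, so (G) next.
(A) now also ready, so the ready set is {(A), (H), (I)}; (A) has the earlier label → (A).
Now (H) and (I) have their prerequisites met. (H) has the earlier label, so (H) next.
Now (E) and (I) have their prerequisites met. (E) has the earlier label, so (E) next.
(I) needed (D), now all done → (I).
(B) needed (I), now all done → (B).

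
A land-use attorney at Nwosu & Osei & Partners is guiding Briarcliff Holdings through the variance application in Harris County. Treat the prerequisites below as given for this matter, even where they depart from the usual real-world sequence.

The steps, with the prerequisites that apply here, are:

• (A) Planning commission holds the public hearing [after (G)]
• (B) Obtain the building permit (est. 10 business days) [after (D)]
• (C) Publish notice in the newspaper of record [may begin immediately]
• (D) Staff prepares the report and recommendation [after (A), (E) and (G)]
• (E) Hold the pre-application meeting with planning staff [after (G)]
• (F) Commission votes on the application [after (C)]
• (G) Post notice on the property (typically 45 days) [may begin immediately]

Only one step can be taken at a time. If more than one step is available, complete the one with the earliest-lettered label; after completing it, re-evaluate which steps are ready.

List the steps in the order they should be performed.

Nothing is required for (C) and (G). (C) has the earlier label → (C) first.
(F) now also ready, so the ready set is {(F), (G)}; (F) has the earlier label → (F).
Next only (G) has its prerequisites met → (G).
Now (A) and (E) have their prerequisites met. (A) has the earlier label, so (A) next.
Next only (E) has its prerequisites met → (E).
That leaves (D) as the only ready step → (D).
(B) needed (D), now all done → (B).

(C), (F), (G), (A), (E), (D), (B)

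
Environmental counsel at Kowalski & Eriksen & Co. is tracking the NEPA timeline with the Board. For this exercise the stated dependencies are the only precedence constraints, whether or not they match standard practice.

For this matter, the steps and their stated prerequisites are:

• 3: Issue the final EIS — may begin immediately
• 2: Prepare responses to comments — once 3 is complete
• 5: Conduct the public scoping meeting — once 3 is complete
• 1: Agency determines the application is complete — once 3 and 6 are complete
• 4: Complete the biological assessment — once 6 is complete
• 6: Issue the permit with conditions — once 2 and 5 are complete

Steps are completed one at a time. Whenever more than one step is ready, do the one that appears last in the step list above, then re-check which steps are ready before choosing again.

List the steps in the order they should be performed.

3, 5, 2, 6, 4, 1

Only 3 has no prerequisites, so it is first.
Ready: 5 and 2. 5 is listed later → 5.
2 needed 3, now all done → 2.
6 needed 5 and 2, now all done → 6.
4 and 1 are both available; 4 is listed later → 4.
Next only 1 has its prerequisites met → 1.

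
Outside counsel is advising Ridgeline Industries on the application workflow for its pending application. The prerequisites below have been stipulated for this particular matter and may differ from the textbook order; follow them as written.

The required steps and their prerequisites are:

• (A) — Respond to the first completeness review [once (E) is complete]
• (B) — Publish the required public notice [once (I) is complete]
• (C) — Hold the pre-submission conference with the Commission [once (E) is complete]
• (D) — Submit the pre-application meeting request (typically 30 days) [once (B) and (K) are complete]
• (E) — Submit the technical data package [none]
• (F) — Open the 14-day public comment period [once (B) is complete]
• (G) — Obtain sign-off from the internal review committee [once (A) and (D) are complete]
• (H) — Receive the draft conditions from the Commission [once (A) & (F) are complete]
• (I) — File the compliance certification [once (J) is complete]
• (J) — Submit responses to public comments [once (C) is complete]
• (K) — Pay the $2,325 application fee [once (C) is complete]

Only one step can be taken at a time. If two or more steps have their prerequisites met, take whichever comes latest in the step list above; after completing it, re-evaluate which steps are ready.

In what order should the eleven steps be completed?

(E) has no prerequisites → (E) first.
Ready: (C) and (A). (C) is listed later → (C).
(K) and (J) now also ready, so the ready set is {(K), (J), (A)}; (K) is listed later → (K).
(J) and (A) are both available; (J) is listed later → (J).
Ready: (I) and (A). (I) is listed later → (I).
Ready: (B) and (A). (B) is listed later → (B).
(F) and (D) now also ready, so the ready set is {(F), (D), (A)}; (F) is listed later → (F).
Now (D) and (A) have their prerequisites met. (D) is listed later, so (D) next.
(A) needed (E), now all done → (A).
Ready: (H) and (G). (H) is listed later → (H).
(G) needed (D) and (A), now all done → (G).

(E) (C) (K) (J) (I) (B) (F) (D) (A) (H) (G)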